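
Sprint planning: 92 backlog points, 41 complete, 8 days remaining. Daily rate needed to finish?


Formula: Required rate = Remaining points / Days left
Remaining = 92 - 41 = 51 points
Required rate = 51 / 8 = 6.38 points/day

6.38 points/day


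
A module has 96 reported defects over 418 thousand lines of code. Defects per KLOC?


Defect density = defects / KLOC
Defect density = 96 / 418
Defect density = 0.23 defects/KLOC

0.23 defects/KLOC


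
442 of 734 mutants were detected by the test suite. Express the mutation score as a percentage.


Mutation score = killed / total * 100
Mutation score = 442 / 734 * 100
Mutation score = 60.22%

60.22%


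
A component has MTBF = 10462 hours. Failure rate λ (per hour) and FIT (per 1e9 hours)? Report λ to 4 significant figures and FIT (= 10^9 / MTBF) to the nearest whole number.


Formula: λ = 1 / MTBF; FIT = λ × 1e9 = 1e9 / MTBF
λ = 1 / 10462 ≈ 9.558e-05 failures/hour
FIT = 1e9 / 10462 ≈ 95584 failures per 1e9 hours (nearest whole number)

λ = 9.558e-05 /h, FIT = 95584


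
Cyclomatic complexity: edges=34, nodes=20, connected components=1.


Formula: V(G) = E - N + 2P
V(G) = 34 - 20 + 2*1
V(G) = 14 + 2
V(G) = 16

16


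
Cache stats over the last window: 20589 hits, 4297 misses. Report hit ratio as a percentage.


Formula: hit rate = hits / (hits + misses) * 100
hit rate = 20589 / (20589 + 4297) * 100
hit rate = 20589 / 24886 * 100
hit rate = 82.73%

82.73%


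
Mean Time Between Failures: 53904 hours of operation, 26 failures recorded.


Formula: MTBF = Total operating time / Number of failures
MTBF = 53904 / 26
MTBF = 2073.23 hours

2073.23 hours


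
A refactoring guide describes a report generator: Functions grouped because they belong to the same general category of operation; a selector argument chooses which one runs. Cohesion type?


Reasoning: Grouped by category of activity, not by data or sequence
Type: Logical cohesion

Logical cohesion


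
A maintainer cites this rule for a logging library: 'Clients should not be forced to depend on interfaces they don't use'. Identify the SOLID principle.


This describes the Interface Segregation Principle (ISP)

Interface Segregation Principle (ISP)


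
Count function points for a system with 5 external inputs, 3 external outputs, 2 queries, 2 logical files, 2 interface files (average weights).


UFP = EI*4 + EO*5 + EQ*4 + ILF*10 + EIF*7
UFP = 5*4 + 3*5 + 2*4 + 2*10 + 2*7
UFP = 20 + 15 + 8 + 20 + 14
UFP = 77

77


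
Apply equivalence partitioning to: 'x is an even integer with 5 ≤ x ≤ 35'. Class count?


Constraint: even integers in [5, 35]
Class 1: x < 5 — out-of-range invalid
Class 2: x in [5,35] but odd — wrong type invalid
Class 3: x in [5,35] and even — valid
Class 4: x > 35 — out-of-range invalid
Total equivalence classes: 4

4 equivalence classes


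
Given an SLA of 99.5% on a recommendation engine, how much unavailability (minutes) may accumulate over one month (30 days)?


Formula: allowed downtime = period * (100 - SLA) / 100
Period (month (30 days)) = 43200 minutes
Unavailability fraction = (100 - 99.5) / 100
Allowed downtime = 43200 * (100 - 99.5) / 100
Allowed downtime = 216.0 minutes

216.0 minutes


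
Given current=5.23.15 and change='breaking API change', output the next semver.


Current: 5.23.15
Change category: 'breaking API change' → major bump
SemVer rule: major bump → increment MAJOR, reset MINOR and PATCH to 0
New: 6.0.0

6.0.0


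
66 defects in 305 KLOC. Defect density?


Defect density = defects / KLOC
Defect density = 66 / 305
Defect density = 0.216 defects/KLOC

0.216 defects/KLOC


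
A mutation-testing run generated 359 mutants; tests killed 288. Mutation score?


Mutation score = killed / total * 100
Mutation score = 288 / 359 * 100
Mutation score = 80.22%

80.22%


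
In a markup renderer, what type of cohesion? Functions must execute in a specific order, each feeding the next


Reasoning: Output of one is input to next
Type: Sequential cohesion

Sequential cohesion


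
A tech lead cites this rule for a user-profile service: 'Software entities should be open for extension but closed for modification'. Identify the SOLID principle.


This describes the Open/Closed Principle (OCP)

Open/Closed Principle (OCP)


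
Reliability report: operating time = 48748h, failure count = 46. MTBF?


Formula: MTBF = Total operating time / Number of failures
MTBF = 48748 / 46
MTBF = 1059.74 hours

1059.74 hours


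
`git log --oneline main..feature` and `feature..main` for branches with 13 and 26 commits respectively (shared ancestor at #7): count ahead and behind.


Common ancestor: commit #7
feature commits after divergence: 13 - 7 = 6
main commits after divergence: 26 - 7 = 19
feature is 6 commits ahead of main
main is 19 commits ahead of feature

feature ahead: 6, main ahead: 19


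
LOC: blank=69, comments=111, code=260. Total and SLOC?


Total LOC = blank + comment + code
Total LOC = 69 + 111 + 260 = 440
SLOC (source only) = code = 260

Total LOC: 440, SLOC: 260


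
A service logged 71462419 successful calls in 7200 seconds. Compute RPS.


Formula: throughput = requests / seconds
throughput = 71462419 / 7200
throughput = 9925.34 requests/second

9925.34 requests/second


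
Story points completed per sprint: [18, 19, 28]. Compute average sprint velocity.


Formula: Avg velocity = Total points / Number of sprints
Points: [18, 19, 28]
Sum = 18 + 19 + 28 = 65
Avg velocity = 65 / 3 = 21.67 points/sprint

21.67 points/sprint


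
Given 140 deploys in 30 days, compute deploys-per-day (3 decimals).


Formula: deployments per day = releases / days
= 140 / 30
= 4.667 deploys/day
(equivalently, 32.67 deploys/week)

4.667 deploys/day


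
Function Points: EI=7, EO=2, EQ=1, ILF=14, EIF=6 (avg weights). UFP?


UFP = EI*4 + EO*5 + EQ*4 + ILF*10 + EIF*7
UFP = 7*4 + 2*5 + 1*4 + 14*10 + 6*7
UFP = 28 + 10 + 4 + 140 + 42
UFP = 224

224


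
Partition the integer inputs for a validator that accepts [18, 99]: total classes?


Valid range: [18, 99]
Class 1: x < 18 — invalid
Class 2: 18 ≤ x ≤ 99 — valid
Class 3: x > 99 — invalid
Total equivalence classes: 3

3 equivalence classes


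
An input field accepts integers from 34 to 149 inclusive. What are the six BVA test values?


Range: [34, 149]
Boundaries: just below min, min, min+1, max-1, max, just above max
Values: [33, 34, 35, 148, 149, 150]

[33, 34, 35, 148, 149, 150]


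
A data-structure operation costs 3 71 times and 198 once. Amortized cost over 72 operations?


Formula: Amortized cost = Total cost / Operations
Total cost = (71 * 3) + (1 * 198)
Total cost = 213 + 198 = 411
Amortized = 411 / 72 = 5.7083

5.7083


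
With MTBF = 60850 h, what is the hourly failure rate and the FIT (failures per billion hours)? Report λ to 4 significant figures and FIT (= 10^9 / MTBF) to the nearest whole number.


Formula: λ = 1 / MTBF; FIT = λ × 1e9 = 1e9 / MTBF
λ = 1 / 60850 ≈ 1.643e-05 failures/hour
FIT = 1e9 / 60850 ≈ 16434 failures per 1e9 hours (nearest whole number)

λ = 1.643e-05 /h, FIT = 16434


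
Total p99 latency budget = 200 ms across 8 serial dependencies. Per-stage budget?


Formula: per_stage = total_budget / stages
per_stage = 200 / 8
per_stage = 25.0 ms

25.0 ms


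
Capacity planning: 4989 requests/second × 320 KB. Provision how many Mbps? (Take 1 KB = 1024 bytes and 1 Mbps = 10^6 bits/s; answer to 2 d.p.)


Formula: Mbps = payload_bytes * RPS * 8 / 1e6
Payload per request = 320 KB = 320 * 1024 = 327680 bytes
Total bytes/sec = 327680 * 4989 = 1634795520
Total bits/sec = 1634795520 * 8 = 13078364160
Mbps = 13078364160 / 1e6 = 13078.36

13078.36 Mbps


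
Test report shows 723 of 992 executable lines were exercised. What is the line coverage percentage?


Coverage = covered / total * 100
Coverage = 723 / 992 * 100
Coverage = 72.88%

72.88%


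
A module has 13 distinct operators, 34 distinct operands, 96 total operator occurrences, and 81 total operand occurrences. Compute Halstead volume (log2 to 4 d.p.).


Formula: V = N * log2(η), where N = N1 + N2 and η = η1 + η2
η = 13 + 34 = 47
N = 96 + 81 = 177
log2(47) ≈ 5.5546
V = 177 * 5.5546 = 983.16

983.16


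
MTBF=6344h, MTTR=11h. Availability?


Availability = MTBF / (MTBF + MTTR)
Availability = 6344 / (6344 + 11)
Availability = 6344 / 6355
Availability = 99.8269%

99.8269%


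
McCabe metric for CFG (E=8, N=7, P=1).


Formula: V(G) = E - N + 2P
V(G) = 8 - 7 + 2*1
V(G) = 1 + 2
V(G) = 3

3


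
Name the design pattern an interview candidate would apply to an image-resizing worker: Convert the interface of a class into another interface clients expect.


This matches the Adapter pattern

Adapter


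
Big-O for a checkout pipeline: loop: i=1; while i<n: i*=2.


Reasoning: i doubles each step so iterations are log2(n)
Complexity: O(log n)

O(log n)


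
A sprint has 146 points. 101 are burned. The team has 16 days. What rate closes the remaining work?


Formula: Required rate = Remaining points / Days left
Remaining = 146 - 101 = 45 points
Required rate = 45 / 16 = 2.81 points/day

2.81 points/day


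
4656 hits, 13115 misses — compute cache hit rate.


Formula: hit rate = hits / (hits + misses) * 100
hit rate = 4656 / (4656 + 13115) * 100
hit rate = 4656 / 17771 * 100
hit rate = 26.2%

26.2%


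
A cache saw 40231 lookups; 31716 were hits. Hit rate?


Formula: hit rate = hits / (hits + misses) * 100
hit rate = 31716 / (31716 + 8515) * 100
hit rate = 31716 / 40231 * 100
hit rate = 78.83%

78.83%


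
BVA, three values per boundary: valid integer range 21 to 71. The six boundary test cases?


Range: [21, 71]
Boundaries: just below min, min, min+1, max-1, max, just above max
Values: [20, 21, 22, 70, 71, 72]

[20, 21, 22, 70, 71, 72]


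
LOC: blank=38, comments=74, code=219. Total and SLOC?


Total LOC = blank + comment + code
Total LOC = 38 + 74 + 219 = 331
SLOC (source only) = code = 219

Total LOC: 331, SLOC: 219


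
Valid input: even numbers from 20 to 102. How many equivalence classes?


Constraint: even integers in [20, 102]
Class 1: x < 20 — out-of-range invalid
Class 2: x in [20,102] but odd — wrong type invalid
Class 3: x in [20,102] and even — valid
Class 4: x > 102 — out-of-range invalid
Total equivalence classes: 4

4 equivalence classes


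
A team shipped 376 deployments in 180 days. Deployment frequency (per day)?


Formula: deployments per day = releases / days
= 376 / 180
= 2.089 deploys/day
(equivalently, 14.62 deploys/week)

2.089 deploys/day


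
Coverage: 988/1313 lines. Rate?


Coverage = covered / total * 100
Coverage = 988 / 1313 * 100
Coverage = 75.25%

75.25%


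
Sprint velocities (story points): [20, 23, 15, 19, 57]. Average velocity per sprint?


Formula: Avg velocity = Total points / Number of sprints
Points: [20, 23, 15, 19, 57]
Sum = 20 + 23 + 15 + 19 + 57 = 134
Avg velocity = 134 / 5 = 26.8 points/sprint

26.8 points/sprint


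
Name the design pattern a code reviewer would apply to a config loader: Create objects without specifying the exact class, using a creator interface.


This matches the Factory Method pattern

Factory Method


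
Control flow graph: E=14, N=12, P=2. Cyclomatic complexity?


Formula: V(G) = E - N + 2P
V(G) = 14 - 12 + 2*2
V(G) = 2 + 4
V(G) = 6

6


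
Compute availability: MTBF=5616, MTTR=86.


Availability = MTBF / (MTBF + MTTR)
Availability = 5616 / (5616 + 86)
Availability = 5616 / 5702
Availability = 98.4918%

98.4918%


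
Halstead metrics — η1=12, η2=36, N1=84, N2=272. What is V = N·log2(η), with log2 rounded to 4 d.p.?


Formula: V = N * log2(η), where N = N1 + N2 and η = η1 + η2
η = 12 + 36 = 48
N = 84 + 272 = 356
log2(48) ≈ 5.5850
V = 356 * 5.5850 = 1988.26

1988.26


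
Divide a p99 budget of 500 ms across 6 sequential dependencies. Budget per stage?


Formula: per_stage = total_budget / stages
per_stage = 500 / 6
per_stage = 83.33 ms

83.33 ms


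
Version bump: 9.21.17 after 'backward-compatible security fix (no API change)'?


Current: 9.21.17
Change category: 'backward-compatible security fix (no API change)' → patch bump
SemVer rule: patch bump → increment PATCH (MAJOR and MINOR unchanged)
New: 9.21.18

9.21.18


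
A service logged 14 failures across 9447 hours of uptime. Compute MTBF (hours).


Formula: MTBF = Total operating time / Number of failures
MTBF = 9447 / 14
MTBF = 674.79 hours

674.79 hours


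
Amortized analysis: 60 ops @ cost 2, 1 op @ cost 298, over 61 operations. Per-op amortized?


Formula: Amortized cost = Total cost / Operations
Total cost = (60 * 2) + (1 * 298)
Total cost = 120 + 298 = 418
Amortized = 418 / 61 = 6.8525

6.8525


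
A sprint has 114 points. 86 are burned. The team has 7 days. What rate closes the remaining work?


Formula: Required rate = Remaining points / Days left
Remaining = 114 - 86 = 28 points
Required rate = 28 / 7 = 4.0 points/day

4.0 points/day


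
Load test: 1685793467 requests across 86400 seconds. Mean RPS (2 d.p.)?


Formula: throughput = requests / seconds
throughput = 1685793467 / 86400
throughput = 19511.5 requests/second

19511.5 requests/second


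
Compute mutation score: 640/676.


Mutation score = killed / total * 100
Mutation score = 640 / 676 * 100
Mutation score = 94.67%

94.67%


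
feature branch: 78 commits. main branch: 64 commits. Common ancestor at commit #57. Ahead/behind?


Common ancestor: commit #57
feature commits after divergence: 78 - 57 = 21
main commits after divergence: 64 - 57 = 7
feature is 21 commits ahead of main
main is 7 commits ahead of feature

feature ahead: 21, main ahead: 7


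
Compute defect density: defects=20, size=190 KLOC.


Defect density = defects / KLOC
Defect density = 20 / 190
Defect density = 0.105 defects/KLOC

0.105 defects/KLOC


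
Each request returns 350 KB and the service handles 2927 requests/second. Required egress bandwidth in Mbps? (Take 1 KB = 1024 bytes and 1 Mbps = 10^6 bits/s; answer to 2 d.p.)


Formula: Mbps = payload_bytes * RPS * 8 / 1e6
Payload per request = 350 KB = 350 * 1024 = 358400 bytes
Total bytes/sec = 358400 * 2927 = 1049036800
Total bits/sec = 1049036800 * 8 = 8392294400
Mbps = 8392294400 / 1e6 = 8392.29

8392.29 Mbps


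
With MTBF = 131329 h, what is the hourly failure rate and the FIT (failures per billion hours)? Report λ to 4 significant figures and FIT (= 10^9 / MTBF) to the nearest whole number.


Formula: λ = 1 / MTBF; FIT = λ × 1e9 = 1e9 / MTBF
λ = 1 / 131329 ≈ 7.614e-06 failures/hour
FIT = 1e9 / 131329 ≈ 7614 failures per 1e9 hours (nearest whole number)

λ = 7.614e-06 /h, FIT = 7614


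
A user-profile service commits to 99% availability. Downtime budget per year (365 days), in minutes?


Formula: allowed downtime = period * (100 - SLA) / 100
Period (year (365 days)) = 525600 minutes
Unavailability fraction = (100 - 99.0) / 100
Allowed downtime = 525600 * (100 - 99.0) / 100
Allowed downtime = 5256.0 minutes

5256.0 minutes


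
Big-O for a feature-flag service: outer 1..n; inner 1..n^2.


Reasoning: n times n^2
Complexity: O(n^3)

O(n^3)


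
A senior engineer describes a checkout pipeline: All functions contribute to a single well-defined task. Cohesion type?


Reasoning: Best: single purpose
Type: Functional cohesion

Functional cohesion


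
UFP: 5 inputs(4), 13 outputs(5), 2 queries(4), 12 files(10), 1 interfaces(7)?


UFP = EI*4 + EO*5 + EQ*4 + ILF*10 + EIF*7
UFP = 5*4 + 13*5 + 2*4 + 12*10 + 1*7
UFP = 20 + 65 + 8 + 120 + 7
UFP = 220

220


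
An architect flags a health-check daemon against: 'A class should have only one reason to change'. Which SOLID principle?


This describes the Single Responsibility Principle (SRP)

Single Responsibility Principle (SRP)


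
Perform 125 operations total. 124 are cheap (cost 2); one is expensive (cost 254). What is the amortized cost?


Formula: Amortized cost = Total cost / Operations
Total cost = (124 * 2) + (1 * 254)
Total cost = 248 + 254 = 502
Amortized = 502 / 125 = 4.016

4.016


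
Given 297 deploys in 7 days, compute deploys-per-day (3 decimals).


Formula: deployments per day = releases / days
= 297 / 7
= 42.429 deploys/day
(equivalently, 297.0 deploys/week)

42.429 deploys/day


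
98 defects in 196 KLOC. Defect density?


Defect density = defects / KLOC
Defect density = 98 / 196
Defect density = 0.5 defects/KLOC

0.5 defects/KLOC


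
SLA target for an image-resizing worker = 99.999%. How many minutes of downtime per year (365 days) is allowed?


Formula: allowed downtime = period * (100 - SLA) / 100
Period (year (365 days)) = 525600 minutes
Unavailability fraction = (100 - 99.999) / 100
Allowed downtime = 525600 * (100 - 99.999) / 100
Allowed downtime = 5.256 minutes

5.256 minutes


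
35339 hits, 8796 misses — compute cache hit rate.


Formula: hit rate = hits / (hits + misses) * 100
hit rate = 35339 / (35339 + 8796) * 100
hit rate = 35339 / 44135 * 100
hit rate = 80.07%

80.07%


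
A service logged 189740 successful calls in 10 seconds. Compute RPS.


Formula: throughput = requests / seconds
throughput = 189740 / 10
throughput = 18974.0 requests/second

18974.0 requests/second


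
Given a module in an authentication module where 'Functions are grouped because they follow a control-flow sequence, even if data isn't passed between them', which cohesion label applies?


Reasoning: Grouped by order of execution within a routine, not by data flow
Type: Procedural cohesion

Procedural cohesion


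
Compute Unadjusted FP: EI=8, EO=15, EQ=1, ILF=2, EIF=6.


UFP = EI*4 + EO*5 + EQ*4 + ILF*10 + EIF*7
UFP = 8*4 + 15*5 + 1*4 + 2*10 + 6*7
UFP = 32 + 75 + 4 + 20 + 42
UFP = 173

173


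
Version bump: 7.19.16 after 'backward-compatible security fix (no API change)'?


Current: 7.19.16
Change category: 'backward-compatible security fix (no API change)' → patch bump
SemVer rule: patch bump → increment PATCH (MAJOR and MINOR unchanged)
New: 7.19.17

7.19.17


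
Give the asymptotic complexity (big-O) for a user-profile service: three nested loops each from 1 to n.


Reasoning: three levels of nesting over n
Complexity: O(n^3)

O(n^3)


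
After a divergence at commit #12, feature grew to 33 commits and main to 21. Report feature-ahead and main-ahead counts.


Common ancestor: commit #12
feature commits after divergence: 33 - 12 = 21
main commits after divergence: 21 - 12 = 9
feature is 21 commits ahead of main
main is 9 commits ahead of feature

feature ahead: 21, main ahead: 9


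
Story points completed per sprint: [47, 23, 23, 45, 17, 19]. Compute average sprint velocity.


Formula: Avg velocity = Total points / Number of sprints
Points: [47, 23, 23, 45, 17, 19]
Sum = 47 + 23 + 23 + 45 + 17 + 19 = 174
Avg velocity = 174 / 6 = 29.0 points/sprint

29.0 points/sprint


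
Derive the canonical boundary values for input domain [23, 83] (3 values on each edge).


Range: [23, 83]
Boundaries: just below min, min, min+1, max-1, max, just above max
Values: [22, 23, 24, 82, 83, 84]

[22, 23, 24, 82, 83, 84]


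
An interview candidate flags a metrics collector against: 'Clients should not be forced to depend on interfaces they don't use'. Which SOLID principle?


This describes the Interface Segregation Principle (ISP)

Interface Segregation Principle (ISP)


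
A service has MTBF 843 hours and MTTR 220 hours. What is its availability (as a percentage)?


Availability = MTBF / (MTBF + MTTR)
Availability = 843 / (843 + 220)
Availability = 843 / 1063
Availability = 79.3039%

79.3039%


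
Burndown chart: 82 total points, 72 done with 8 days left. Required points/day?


Formula: Required rate = Remaining points / Days left
Remaining = 82 - 72 = 10 points
Required rate = 10 / 8 = 1.25 points/day

1.25 points/day


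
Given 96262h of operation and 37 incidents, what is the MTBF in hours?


Formula: MTBF = Total operating time / Number of failures
MTBF = 96262 / 37
MTBF = 2601.68 hours

2601.68 hours


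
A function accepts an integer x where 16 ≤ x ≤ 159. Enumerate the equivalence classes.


Valid range: [16, 159]
Class 1: x < 16 — invalid
Class 2: 16 ≤ x ≤ 159 — valid
Class 3: x > 159 — invalid
Total equivalence classes: 3

3 equivalence classes


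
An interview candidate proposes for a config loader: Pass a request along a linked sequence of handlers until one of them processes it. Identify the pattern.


This matches the Chain of Responsibility pattern

Chain of Responsibility


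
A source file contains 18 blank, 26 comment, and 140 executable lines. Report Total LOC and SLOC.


Total LOC = blank + comment + code
Total LOC = 18 + 26 + 140 = 184
SLOC (source only) = code = 140

Total LOC: 184, SLOC: 140


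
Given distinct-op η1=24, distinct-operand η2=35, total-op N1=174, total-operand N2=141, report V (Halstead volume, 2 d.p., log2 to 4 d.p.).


Formula: V = N * log2(η), where N = N1 + N2 and η = η1 + η2
η = 24 + 35 = 59
N = 174 + 141 = 315
log2(59) ≈ 5.8826
V = 315 * 5.8826 = 1853.02

1853.02


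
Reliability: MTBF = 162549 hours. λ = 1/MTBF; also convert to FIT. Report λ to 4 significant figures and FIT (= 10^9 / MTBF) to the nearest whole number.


Formula: λ = 1 / MTBF; FIT = λ × 1e9 = 1e9 / MTBF
λ = 1 / 162549 ≈ 6.152e-06 failures/hour
FIT = 1e9 / 162549 ≈ 6152 failures per 1e9 hours (nearest whole number)

λ = 6.152e-06 /h, FIT = 6152


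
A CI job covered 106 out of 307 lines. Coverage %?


Coverage = covered / total * 100
Coverage = 106 / 307 * 100
Coverage = 34.53%

34.53%


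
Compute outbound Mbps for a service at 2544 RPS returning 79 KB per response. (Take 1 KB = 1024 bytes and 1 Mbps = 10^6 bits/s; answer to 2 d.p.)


Formula: Mbps = payload_bytes * RPS * 8 / 1e6
Payload per request = 79 KB = 79 * 1024 = 80896 bytes
Total bytes/sec = 80896 * 2544 = 205799424
Total bits/sec = 205799424 * 8 = 1646395392
Mbps = 1646395392 / 1e6 = 1646.4

1646.4 Mbps


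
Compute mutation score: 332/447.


Mutation score = killed / total * 100
Mutation score = 332 / 447 * 100
Mutation score = 74.27%

74.27%


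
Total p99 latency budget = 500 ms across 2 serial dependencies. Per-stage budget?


Formula: per_stage = total_budget / stages
per_stage = 500 / 2
per_stage = 250.0 ms

250.0 ms


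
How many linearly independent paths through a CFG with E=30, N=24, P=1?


Formula: V(G) = E - N + 2P
V(G) = 30 - 24 + 2*1
V(G) = 6 + 2
V(G) = 8

8


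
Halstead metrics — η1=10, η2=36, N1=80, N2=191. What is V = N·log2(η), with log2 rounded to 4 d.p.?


Formula: V = N * log2(η), where N = N1 + N2 and η = η1 + η2
η = 10 + 36 = 46
N = 80 + 191 = 271
log2(46) ≈ 5.5236
V = 271 * 5.5236 = 1496.90

1496.90


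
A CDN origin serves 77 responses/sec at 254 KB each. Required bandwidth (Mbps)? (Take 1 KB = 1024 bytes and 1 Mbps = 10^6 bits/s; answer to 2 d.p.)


Formula: Mbps = payload_bytes * RPS * 8 / 1e6
Payload per request = 254 KB = 254 * 1024 = 260096 bytes
Total bytes/sec = 260096 * 77 = 20027392
Total bits/sec = 20027392 * 8 = 160219136
Mbps = 160219136 / 1e6 = 160.22

160.22 Mbps


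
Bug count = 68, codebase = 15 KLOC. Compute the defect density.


Defect density = defects / KLOC
Defect density = 68 / 15
Defect density = 4.533 defects/KLOC

4.533 defects/KLOC


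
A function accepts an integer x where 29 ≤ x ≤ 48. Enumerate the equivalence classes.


Valid range: [29, 48]
Class 1: x < 29 — invalid
Class 2: 29 ≤ x ≤ 48 — valid
Class 3: x > 48 — invalid
Total equivalence classes: 3

3 equivalence classes


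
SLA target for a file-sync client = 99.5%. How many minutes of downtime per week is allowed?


Formula: allowed downtime = period * (100 - SLA) / 100
Period (week) = 10080 minutes
Unavailability fraction = (100 - 99.5) / 100
Allowed downtime = 10080 * (100 - 99.5) / 100
Allowed downtime = 50.4 minutes

50.4 minutes


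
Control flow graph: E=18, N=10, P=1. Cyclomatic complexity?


Formula: V(G) = E - N + 2P
V(G) = 18 - 10 + 2*1
V(G) = 8 + 2
V(G) = 10

10


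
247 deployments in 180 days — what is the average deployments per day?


Formula: deployments per day = releases / days
= 247 / 180
= 1.372 deploys/day
(equivalently, 9.61 deploys/week)

1.372 deploys/day


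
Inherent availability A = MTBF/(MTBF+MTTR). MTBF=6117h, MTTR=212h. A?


Availability = MTBF / (MTBF + MTTR)
Availability = 6117 / (6117 + 212)
Availability = 6117 / 6329
Availability = 96.6503%

96.6503%


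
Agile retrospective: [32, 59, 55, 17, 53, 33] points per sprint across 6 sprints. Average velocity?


Formula: Avg velocity = Total points / Number of sprints
Points: [32, 59, 55, 17, 53, 33]
Sum = 32 + 59 + 55 + 17 + 53 + 33 = 249
Avg velocity = 249 / 6 = 41.5 points/sprint

41.5 points/sprint


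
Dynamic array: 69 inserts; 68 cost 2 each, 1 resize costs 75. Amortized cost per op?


Formula: Amortized cost = Total cost / Operations
Total cost = (68 * 2) + (1 * 75)
Total cost = 136 + 75 = 211
Amortized = 211 / 69 = 3.058

3.058


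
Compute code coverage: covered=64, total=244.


Coverage = covered / total * 100
Coverage = 64 / 244 * 100
Coverage = 26.23%

26.23%


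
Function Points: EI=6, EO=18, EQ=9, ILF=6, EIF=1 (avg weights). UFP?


UFP = EI*4 + EO*5 + EQ*4 + ILF*10 + EIF*7
UFP = 6*4 + 18*5 + 9*4 + 6*10 + 1*7
UFP = 24 + 90 + 36 + 60 + 7
UFP = 217

217


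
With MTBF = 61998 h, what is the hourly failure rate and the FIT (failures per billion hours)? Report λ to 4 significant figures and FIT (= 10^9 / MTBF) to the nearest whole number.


Formula: λ = 1 / MTBF; FIT = λ × 1e9 = 1e9 / MTBF
λ = 1 / 61998 ≈ 1.613e-05 failures/hour
FIT = 1e9 / 61998 ≈ 16130 failures per 1e9 hours (nearest whole number)

λ = 1.613e-05 /h, FIT = 16130


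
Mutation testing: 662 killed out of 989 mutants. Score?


Mutation score = killed / total * 100
Mutation score = 662 / 989 * 100
Mutation score = 66.94%

66.94%


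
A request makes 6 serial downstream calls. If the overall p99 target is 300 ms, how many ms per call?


Formula: per_stage = total_budget / stages
per_stage = 300 / 6
per_stage = 50.0 ms

50.0 ms


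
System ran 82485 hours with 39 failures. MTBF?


Formula: MTBF = Total operating time / Number of failures
MTBF = 82485 / 39
MTBF = 2115.0 hours

2115.0 hours


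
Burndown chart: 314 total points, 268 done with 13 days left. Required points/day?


Formula: Required rate = Remaining points / Days left
Remaining = 314 - 268 = 46 points
Required rate = 46 / 13 = 3.54 points/day

3.54 points/day


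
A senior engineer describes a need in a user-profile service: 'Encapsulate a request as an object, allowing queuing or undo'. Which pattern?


This matches the Command pattern

Command


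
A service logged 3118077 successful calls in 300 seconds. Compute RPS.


Formula: throughput = requests / seconds
throughput = 3118077 / 300
throughput = 10393.59 requests/second

10393.59 requests/second


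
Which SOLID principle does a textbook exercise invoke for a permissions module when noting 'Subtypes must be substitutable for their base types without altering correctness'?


This describes the Liskov Substitution Principle (LSP)

Liskov Substitution Principle (LSP)


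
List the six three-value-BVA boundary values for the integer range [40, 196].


Range: [40, 196]
Boundaries: just below min, min, min+1, max-1, max, just above max
Values: [39, 40, 41, 195, 196, 197]

[39, 40, 41, 195, 196, 197]


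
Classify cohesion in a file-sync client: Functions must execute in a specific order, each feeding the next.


Reasoning: Output of one is input to next
Type: Sequential cohesion

Sequential cohesion


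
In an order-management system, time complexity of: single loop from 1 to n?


Reasoning: one pass through n items
Complexity: O(n)

O(n)


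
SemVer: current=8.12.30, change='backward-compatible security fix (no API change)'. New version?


Current: 8.12.30
Change category: 'backward-compatible security fix (no API change)' → patch bump
SemVer rule: patch bump → increment PATCH (MAJOR and MINOR unchanged)
New: 8.12.31

8.12.31


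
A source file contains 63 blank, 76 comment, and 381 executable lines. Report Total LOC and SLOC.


Total LOC = blank + comment + code
Total LOC = 63 + 76 + 381 = 520
SLOC (source only) = code = 381

Total LOC: 520, SLOC: 381


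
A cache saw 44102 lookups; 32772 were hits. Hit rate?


Formula: hit rate = hits / (hits + misses) * 100
hit rate = 32772 / (32772 + 11330) * 100
hit rate = 32772 / 44102 * 100
hit rate = 74.31%

74.31%


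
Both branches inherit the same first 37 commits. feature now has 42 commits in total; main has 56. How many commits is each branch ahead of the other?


Common ancestor: commit #37
feature commits after divergence: 42 - 37 = 5
main commits after divergence: 56 - 37 = 19
feature is 5 commits ahead of main
main is 19 commits ahead of feature

feature ahead: 5, main ahead: 19


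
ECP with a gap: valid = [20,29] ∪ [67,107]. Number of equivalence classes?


Valid ranges: [20,29] and [67,107]
Class 1: x < 20 — invalid
Class 2: 20 ≤ x ≤ 29 — valid
Class 3: 29 < x < 67 — invalid (gap between ranges)
Class 4: 67 ≤ x ≤ 107 — valid
Class 5: x > 107 — invalid
Total equivalence classes: 5

5 equivalence classes


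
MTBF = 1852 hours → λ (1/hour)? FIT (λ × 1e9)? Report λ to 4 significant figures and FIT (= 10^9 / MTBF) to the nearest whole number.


Formula: λ = 1 / MTBF; FIT = λ × 1e9 = 1e9 / MTBF
λ = 1 / 1852 ≈ 5.400e-04 failures/hour
FIT = 1e9 / 1852 ≈ 539957 failures per 1e9 hours (nearest whole number)

λ = 5.400e-04 /h, FIT = 539957


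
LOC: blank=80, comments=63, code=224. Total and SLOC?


Total LOC = blank + comment + code
Total LOC = 80 + 63 + 224 = 367
SLOC (source only) = code = 224

Total LOC: 367, SLOC: 224


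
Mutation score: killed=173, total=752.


Mutation score = killed / total * 100
Mutation score = 173 / 752 * 100
Mutation score = 23.01%

23.01%


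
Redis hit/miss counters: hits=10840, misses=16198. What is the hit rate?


Formula: hit rate = hits / (hits + misses) * 100
hit rate = 10840 / (10840 + 16198) * 100
hit rate = 10840 / 27038 * 100
hit rate = 40.09%

40.09%


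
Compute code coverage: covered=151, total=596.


Coverage = covered / total * 100
Coverage = 151 / 596 * 100
Coverage = 25.34%

25.34%


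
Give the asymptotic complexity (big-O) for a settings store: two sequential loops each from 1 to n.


Reasoning: sequential dominates: O(n) + O(n) = O(n)
Complexity: O(n)

O(n)


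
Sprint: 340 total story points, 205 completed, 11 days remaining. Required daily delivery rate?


Formula: Required rate = Remaining points / Days left
Remaining = 340 - 205 = 135 points
Required rate = 135 / 11 = 12.27 points/day

12.27 points/day


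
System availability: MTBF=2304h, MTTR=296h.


Availability = MTBF / (MTBF + MTTR)
Availability = 2304 / (2304 + 296)
Availability = 2304 / 2600
Availability = 88.6154%

88.6154%


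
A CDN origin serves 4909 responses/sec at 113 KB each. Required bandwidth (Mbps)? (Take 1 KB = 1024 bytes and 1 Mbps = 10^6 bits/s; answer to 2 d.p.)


Formula: Mbps = payload_bytes * RPS * 8 / 1e6
Payload per request = 113 KB = 113 * 1024 = 115712 bytes
Total bytes/sec = 115712 * 4909 = 568030208
Total bits/sec = 568030208 * 8 = 4544241664
Mbps = 4544241664 / 1e6 = 4544.24

4544.24 Mbps


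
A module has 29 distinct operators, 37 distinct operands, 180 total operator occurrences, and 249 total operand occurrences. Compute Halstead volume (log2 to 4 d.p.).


Formula: V = N * log2(η), where N = N1 + N2 and η = η1 + η2
η = 29 + 37 = 66
N = 180 + 249 = 429
log2(66) ≈ 6.0444
V = 429 * 6.0444 = 2593.05

2593.05


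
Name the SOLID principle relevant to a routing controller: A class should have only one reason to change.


This describes the Single Responsibility Principle (SRP)

Single Responsibility Principle (SRP)


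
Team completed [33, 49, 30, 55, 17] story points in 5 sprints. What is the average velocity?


Formula: Avg velocity = Total points / Number of sprints
Points: [33, 49, 30, 55, 17]
Sum = 33 + 49 + 30 + 55 + 17 = 184
Avg velocity = 184 / 5 = 36.8 points/sprint

36.8 points/sprint


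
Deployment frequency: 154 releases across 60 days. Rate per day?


Formula: deployments per day = releases / days
= 154 / 60
= 2.567 deploys/day
(equivalently, 17.97 deploys/week)

2.567 deploys/day


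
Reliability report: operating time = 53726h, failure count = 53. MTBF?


Formula: MTBF = Total operating time / Number of failures
MTBF = 53726 / 53
MTBF = 1013.7 hours

1013.7 hours


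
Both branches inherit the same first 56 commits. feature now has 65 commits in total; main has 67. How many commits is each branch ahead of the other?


Common ancestor: commit #56
feature commits after divergence: 65 - 56 = 9
main commits after divergence: 67 - 56 = 11
feature is 9 commits ahead of main
main is 11 commits ahead of feature

feature ahead: 9, main ahead: 11


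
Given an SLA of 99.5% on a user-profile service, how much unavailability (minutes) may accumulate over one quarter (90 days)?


Formula: allowed downtime = period * (100 - SLA) / 100
Period (quarter (90 days)) = 129600 minutes
Unavailability fraction = (100 - 99.5) / 100
Allowed downtime = 129600 * (100 - 99.5) / 100
Allowed downtime = 648.0 minutes

648.0 minutes


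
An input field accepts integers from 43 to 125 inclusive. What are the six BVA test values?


Range: [43, 125]
Boundaries: just below min, min, min+1, max-1, max, just above max
Values: [42, 43, 44, 124, 125, 126]

[42, 43, 44, 124, 125, 126]


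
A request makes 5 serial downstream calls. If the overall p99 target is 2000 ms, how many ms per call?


Formula: per_stage = total_budget / stages
per_stage = 2000 / 5
per_stage = 400.0 ms

400.0 ms


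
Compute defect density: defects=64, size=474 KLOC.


Defect density = defects / KLOC
Defect density = 64 / 474
Defect density = 0.135 defects/KLOC

0.135 defects/KLOC


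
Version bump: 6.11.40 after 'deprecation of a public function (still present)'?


Current: 6.11.40
Change category: 'deprecation of a public function (still present)' → minor bump
SemVer rule: minor bump → increment MINOR, reset PATCH to 0 (MAJOR unchanged)
New: 6.12.0

6.12.0


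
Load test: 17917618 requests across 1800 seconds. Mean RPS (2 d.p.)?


Formula: throughput = requests / seconds
throughput = 17917618 / 1800
throughput = 9954.23 requests/second

9954.23 requests/second


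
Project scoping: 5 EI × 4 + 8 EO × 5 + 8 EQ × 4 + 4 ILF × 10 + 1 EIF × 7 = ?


UFP = EI*4 + EO*5 + EQ*4 + ILF*10 + EIF*7
UFP = 5*4 + 8*5 + 8*4 + 4*10 + 1*7
UFP = 20 + 40 + 32 + 40 + 7
UFP = 139

139


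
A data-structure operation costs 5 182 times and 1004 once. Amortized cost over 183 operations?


Formula: Amortized cost = Total cost / Operations
Total cost = (182 * 5) + (1 * 1004)
Total cost = 910 + 1004 = 1914
Amortized = 1914 / 183 = 10.459

10.459


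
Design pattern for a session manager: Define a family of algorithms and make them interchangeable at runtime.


This matches the Strategy pattern

Strategy


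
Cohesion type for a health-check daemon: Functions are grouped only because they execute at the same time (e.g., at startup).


Reasoning: Related by timing only
Type: Temporal cohesion

Temporal cohesion


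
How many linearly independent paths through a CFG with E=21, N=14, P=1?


Formula: V(G) = E - N + 2P
V(G) = 21 - 14 + 2*1
V(G) = 7 + 2
V(G) = 9

9


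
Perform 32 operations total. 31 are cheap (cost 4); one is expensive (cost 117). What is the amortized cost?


Formula: Amortized cost = Total cost / Operations
Total cost = (31 * 4) + (1 * 117)
Total cost = 124 + 117 = 241
Amortized = 241 / 32 = 7.5313

7.5313


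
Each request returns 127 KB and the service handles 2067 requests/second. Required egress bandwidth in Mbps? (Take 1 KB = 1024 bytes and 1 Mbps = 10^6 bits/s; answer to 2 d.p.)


Formula: Mbps = payload_bytes * RPS * 8 / 1e6
Payload per request = 127 KB = 127 * 1024 = 130048 bytes
Total bytes/sec = 130048 * 2067 = 268809216
Total bits/sec = 268809216 * 8 = 2150473728
Mbps = 2150473728 / 1e6 = 2150.47

2150.47 Mbps


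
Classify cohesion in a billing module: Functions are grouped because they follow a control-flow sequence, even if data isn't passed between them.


Reasoning: Grouped by order of execution within a routine, not by data flow
Type: Procedural cohesion

Procedural cohesion


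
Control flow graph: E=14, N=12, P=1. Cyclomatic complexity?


Formula: V(G) = E - N + 2P
V(G) = 14 - 12 + 2*1
V(G) = 2 + 2
V(G) = 4

4


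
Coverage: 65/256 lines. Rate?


Coverage = covered / total * 100
Coverage = 65 / 256 * 100
Coverage = 25.39%

25.39%


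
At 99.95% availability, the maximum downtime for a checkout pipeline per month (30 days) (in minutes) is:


Formula: allowed downtime = period * (100 - SLA) / 100
Period (month (30 days)) = 43200 minutes
Unavailability fraction = (100 - 99.95) / 100
Allowed downtime = 43200 * (100 - 99.95) / 100
Allowed downtime = 21.6 minutes

21.6 minutes


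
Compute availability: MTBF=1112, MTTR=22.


Availability = MTBF / (MTBF + MTTR)
Availability = 1112 / (1112 + 22)
Availability = 1112 / 1134
Availability = 98.06%

98.06%


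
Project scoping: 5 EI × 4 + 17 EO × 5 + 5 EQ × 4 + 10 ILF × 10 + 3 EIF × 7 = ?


UFP = EI*4 + EO*5 + EQ*4 + ILF*10 + EIF*7
UFP = 5*4 + 17*5 + 5*4 + 10*10 + 3*7
UFP = 20 + 85 + 20 + 100 + 21
UFP = 246

246


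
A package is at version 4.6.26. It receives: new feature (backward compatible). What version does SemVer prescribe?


Current: 4.6.26
Change category: 'new feature (backward compatible)' → minor bump
SemVer rule: minor bump → increment MINOR, reset PATCH to 0 (MAJOR unchanged)
New: 4.7.0

4.7.0


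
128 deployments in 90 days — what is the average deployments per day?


Formula: deployments per day = releases / days
= 128 / 90
= 1.422 deploys/day
(equivalently, 9.96 deploys/week)

1.422 deploys/day


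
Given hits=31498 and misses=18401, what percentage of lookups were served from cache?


Formula: hit rate = hits / (hits + misses) * 100
hit rate = 31498 / (31498 + 18401) * 100
hit rate = 31498 / 49899 * 100
hit rate = 63.12%

63.12%


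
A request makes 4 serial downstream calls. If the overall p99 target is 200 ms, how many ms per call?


Formula: per_stage = total_budget / stages
per_stage = 200 / 4
per_stage = 50.0 ms

50.0 ms


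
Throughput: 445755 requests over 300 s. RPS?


Formula: throughput = requests / seconds
throughput = 445755 / 300
throughput = 1485.85 requests/second

1485.85 requests/second


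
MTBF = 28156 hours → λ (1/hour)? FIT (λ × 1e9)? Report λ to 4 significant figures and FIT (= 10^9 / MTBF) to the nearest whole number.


Formula: λ = 1 / MTBF; FIT = λ × 1e9 = 1e9 / MTBF
λ = 1 / 28156 ≈ 3.552e-05 failures/hour
FIT = 1e9 / 28156 ≈ 35516 failures per 1e9 hours (nearest whole number)

λ = 3.552e-05 /h, FIT = 35516


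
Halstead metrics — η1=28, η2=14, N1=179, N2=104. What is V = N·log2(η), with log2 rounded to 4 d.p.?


Formula: V = N * log2(η), where N = N1 + N2 and η = η1 + η2
η = 28 + 14 = 42
N = 179 + 104 = 283
log2(42) ≈ 5.3923
V = 283 * 5.3923 = 1526.02

1526.02


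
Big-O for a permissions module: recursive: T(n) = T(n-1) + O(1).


Reasoning: linear recursion with constant work per frame
Complexity: O(n)

O(n)
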